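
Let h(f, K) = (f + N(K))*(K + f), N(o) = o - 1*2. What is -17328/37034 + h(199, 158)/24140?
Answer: 354201/74068 ≈ 4.7821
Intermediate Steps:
N(o) = -2 + o (N(o) = o - 2 = -2 + o)
h(f, K) = (K + f)*(-2 + K + f) (h(f, K) = (f + (-2 + K))*(K + f) = (-2 + K + f)*(K + f) = (K + f)*(-2 + K + f))
-17328/37034 + h(199, 158)/24140 = -17328/37034 + (199² + 158*199 + 158*(-2 + 158) + 199*(-2 + 158))/24140 = -17328*1/37034 + (39601 + 31442 + 158*156 + 199*156)*(1/24140) = -8664/18517 + (39601 + 31442 + 24648 + 31044)*(1/24140) = -8664/18517 + 126735*(1/24140) = -8664/18517 + 21/4 = 354201/74068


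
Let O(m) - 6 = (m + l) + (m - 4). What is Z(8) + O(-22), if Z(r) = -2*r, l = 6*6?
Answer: -22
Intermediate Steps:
l = 36
O(m) = 38 + 2*m (O(m) = 6 + ((m + 36) + (m - 4)) = 6 + ((36 + m) + (-4 + m)) = 6 + (32 + 2*m) = 38 + 2*m)
Z(8) + O(-22) = -2*8 + (38 + 2*(-22)) = -16 + (38 - 44) = -16 - 6 = -22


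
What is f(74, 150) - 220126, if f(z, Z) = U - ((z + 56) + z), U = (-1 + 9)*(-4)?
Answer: -220362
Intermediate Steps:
U = -32 (U = 8*(-4) = -32)
f(z, Z) = -88 - 2*z (f(z, Z) = -32 - ((z + 56) + z) = -32 - ((56 + z) + z) = -32 - (56 + 2*z) = -32 + (-56 - 2*z) = -88 - 2*z)
f(74, 150) - 220126 = (-88 - 2*74) - 220126 = (-88 - 148) - 220126 = -236 - 220126 = -220362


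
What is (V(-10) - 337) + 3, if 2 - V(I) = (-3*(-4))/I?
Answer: -1654/5 ≈ -330.80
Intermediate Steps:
V(I) = 2 - 12/I (V(I) = 2 - (-3*(-4))/I = 2 - 12/I)
(V(-10) - 337) + 3 = ((2 - 12/(-10)) - 337) + 3 = ((2 - 12*(-⅒)) - 337) + 3 = ((2 + 6/5) - 337) + 3 = (16/5 - 337) + 3 = -1669/5 + 3 = -1654/5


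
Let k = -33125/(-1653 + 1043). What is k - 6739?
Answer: -815533/122 ≈ -6684.7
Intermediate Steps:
k = 6625/122 (k = -33125/(-610) = -33125*(-1/610) = 6625/122 ≈ 54.303)
k - 6739 = 6625/122 - 6739 = -815533/122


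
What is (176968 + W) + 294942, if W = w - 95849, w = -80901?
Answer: 295160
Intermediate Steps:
W = -176750 (W = -80901 - 95849 = -176750)
(176968 + W) + 294942 = (176968 - 176750) + 294942 = 218 + 294942 = 295160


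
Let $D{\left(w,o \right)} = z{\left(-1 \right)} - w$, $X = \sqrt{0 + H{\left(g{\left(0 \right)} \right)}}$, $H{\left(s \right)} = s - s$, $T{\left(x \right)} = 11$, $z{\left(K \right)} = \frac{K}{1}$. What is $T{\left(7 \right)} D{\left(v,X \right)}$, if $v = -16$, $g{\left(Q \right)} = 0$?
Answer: $165$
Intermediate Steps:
$z{\left(K \right)} = K$ ($z{\left(K \right)} = K 1 = K$)
$H{\left(s \right)} = 0$
$X = 0$ ($X = \sqrt{0 + 0} = \sqrt{0} = 0$)
$D{\left(w,o \right)} = -1 - w$
$T{\left(7 \right)} D{\left(v,X \right)} = 11 \left(-1 - -16\right) = 11 \left(-1 + 16\right) = 11 \cdot 15 = 165$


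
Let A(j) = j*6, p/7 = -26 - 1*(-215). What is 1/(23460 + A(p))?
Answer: 1/31398 ≈ 3.1849e-5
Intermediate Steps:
p = 1323 (p = 7*(-26 - 1*(-215)) = 7*(-26 + 215) = 7*189 = 1323)
A(j) = 6*j
1/(23460 + A(p)) = 1/(23460 + 6*1323) = 1/(23460 + 7938) = 1/31398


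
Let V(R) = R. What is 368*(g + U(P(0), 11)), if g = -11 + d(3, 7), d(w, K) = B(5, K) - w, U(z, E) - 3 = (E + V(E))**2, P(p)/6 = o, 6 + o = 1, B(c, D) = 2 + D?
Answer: 177376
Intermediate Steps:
o = -5 (o = -6 + 1 = -5)
P(p) = -30 (P(p) = 6*(-5) = -30)
U(z, E) = 3 + 4*E**2 (U(z, E) = 3 + (E + E)**2 = 3 + (2*E)**2 = 3 + 4*E**2)
d(w, K) = 2 + K - w (d(w, K) = (2 + K) - w = 2 + K - w)
g = -5 (g = -11 + (2 + 7 - 1*3) = -11 + (2 + 7 - 3) = -11 + 6 = -5)
368*(g + U(P(0), 11)) = 368*(-5 + (3 + 4*11**2)) = 368*(-5 + (3 + 4*121)) = 368*(-5 + (3 + 484)) = 368*(-5 + 487) = 368*482 = 177376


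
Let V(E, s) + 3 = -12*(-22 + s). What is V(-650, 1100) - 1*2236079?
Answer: -2249018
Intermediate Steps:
V(E, s) = 261 - 12*s (V(E, s) = -3 - 12*(-22 + s) = -3 + (264 - 12*s) = 261 - 12*s)
V(-650, 1100) - 1*2236079 = (261 - 12*1100) - 1*2236079 = (261 - 13200) - 2236079 = -12939 - 2236079 = -2249018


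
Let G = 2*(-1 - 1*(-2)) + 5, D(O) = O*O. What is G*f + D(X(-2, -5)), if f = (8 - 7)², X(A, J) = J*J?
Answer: 632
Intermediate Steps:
X(A, J) = J²
D(O) = O²
G = 7 (G = 2*(-1 + 2) + 5 = 2*1 + 5 = 2 + 5 = 7)
f = 1 (f = 1² = 1)
G*f + D(X(-2, -5)) = 7*1 + ((-5)²)² = 7 + 25² = 7 + 625 = 632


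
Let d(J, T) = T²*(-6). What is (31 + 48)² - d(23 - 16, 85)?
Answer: 49591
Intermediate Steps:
d(J, T) = -6*T²
(31 + 48)² - d(23 - 16, 85) = (31 + 48)² - (-6)*85² = 79² - (-6)*7225 = 6241 - 1*(-43350) = 6241 + 43350 = 49591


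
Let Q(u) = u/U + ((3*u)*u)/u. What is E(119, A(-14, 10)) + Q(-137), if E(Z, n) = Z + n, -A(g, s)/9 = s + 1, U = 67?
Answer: -26334/67 ≈ -393.04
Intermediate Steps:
A(g, s) = -9 - 9*s (A(g, s) = -9*(s + 1) = -9*(1 + s) = -9 - 9*s)
Q(u) = 202*u/67 (Q(u) = u/67 + ((3*u)*u)/u = u*(1/67) + (3*u²)/u = u/67 + 3*u = 202*u/67)
E(119, A(-14, 10)) + Q(-137) = (119 + (-9 - 9*10)) + (202/67)*(-137) = (119 + (-9 - 90)) - 27674/67 = (119 - 99) - 27674/67 = 20 - 27674/67 = -26334/67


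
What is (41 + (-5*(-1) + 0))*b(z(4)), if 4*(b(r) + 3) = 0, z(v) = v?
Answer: -138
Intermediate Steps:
b(r) = -3 (b(r) = -3 + (1/4)*0 = -3 + 0 = -3)
(41 + (-5*(-1) + 0))*b(z(4)) = (41 + (-5*(-1) + 0))*(-3) = (41 + (5 + 0))*(-3) = (41 + 5)*(-3) = 46*(-3) = -138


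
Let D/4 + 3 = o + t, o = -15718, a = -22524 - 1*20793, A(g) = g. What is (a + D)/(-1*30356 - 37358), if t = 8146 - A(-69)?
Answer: 73341/67714 ≈ 1.0831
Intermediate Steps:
a = -43317 (a = -22524 - 20793 = -43317)
t = 8215 (t = 8146 - 1*(-69) = 8146 + 69 = 8215)
D = -30024 (D = -12 + 4*(-15718 + 8215) = -12 + 4*(-7503) = -12 - 30012 = -30024)
(a + D)/(-1*30356 - 37358) = (-43317 - 30024)/(-1*30356 - 37358) = -73341/(-30356 - 37358) = -73341/(-67714) = -73341*(-1/67714) = 73341/67714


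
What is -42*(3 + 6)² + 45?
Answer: -3357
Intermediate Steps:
-42*(3 + 6)² + 45 = -42*9² + 45 = -42*81 + 45 = -3402 + 45 = -3357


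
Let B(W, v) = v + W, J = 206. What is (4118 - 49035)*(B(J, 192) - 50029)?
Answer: 2229275627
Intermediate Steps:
B(W, v) = W + v
(4118 - 49035)*(B(J, 192) - 50029) = (4118 - 49035)*((206 + 192) - 50029) = -44917*(398 - 50029) = -44917*(-49631) = 2229275627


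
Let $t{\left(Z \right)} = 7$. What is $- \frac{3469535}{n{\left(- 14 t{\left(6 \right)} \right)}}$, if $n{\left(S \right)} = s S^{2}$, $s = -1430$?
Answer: $\frac{693907}{2746744} \approx 0.25263$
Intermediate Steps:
$n{\left(S \right)} = - 1430 S^{2}$
$- \frac{3469535}{n{\left(- 14 t{\left(6 \right)} \right)}} = - \frac{3469535}{\left(-1430\right) \left(\left(-14\right) 7\right)^{2}} = - \frac{3469535}{\left(-1430\right) \left(-98\right)^{2}} = - \frac{3469535}{\left(-1430\right) 9604} = - \frac{3469535}{-13733720} = \left(-3469535\right) \left(- \frac{1}{13733720}\right) = \frac{693907}{2746744}$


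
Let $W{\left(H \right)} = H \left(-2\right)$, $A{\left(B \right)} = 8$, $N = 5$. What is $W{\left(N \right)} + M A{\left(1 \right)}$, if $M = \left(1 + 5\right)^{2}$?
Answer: $278$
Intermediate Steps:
$W{\left(H \right)} = - 2 H$
$M = 36$ ($M = 6^{2} = 36$)
$W{\left(N \right)} + M A{\left(1 \right)} = \left(-2\right) 5 + 36 \cdot 8 = -10 + 288 = 278$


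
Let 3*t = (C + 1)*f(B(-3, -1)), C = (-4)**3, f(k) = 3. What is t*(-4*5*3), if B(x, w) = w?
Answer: 3780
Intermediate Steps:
C = -64
t = -63 (t = ((-64 + 1)*3)/3 = (-63*3)/3 = (1/3)*(-189) = -63)
t*(-4*5*3) = -63*(-4*5)*3 = -(-1260)*3 = -63*(-60) = 3780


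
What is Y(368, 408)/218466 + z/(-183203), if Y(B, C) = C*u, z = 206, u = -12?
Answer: -52331438/2223534811 ≈ -0.023535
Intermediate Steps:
Y(B, C) = -12*C (Y(B, C) = C*(-12) = -12*C)
Y(368, 408)/218466 + z/(-183203) = -12*408/218466 + 206/(-183203) = -4896*1/218466 + 206*(-1/183203) = -272/12137 - 206/183203 = -52331438/2223534811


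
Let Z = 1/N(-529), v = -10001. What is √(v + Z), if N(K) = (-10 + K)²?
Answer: 2*I*√726375130/539 ≈ 100.01*I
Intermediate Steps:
Z = 1/290521 (Z = 1/((-10 - 529)²) = 1/((-539)²) = 1/290521 ≈ 3.4421e-6)
√(v + Z) = √(-10001 + 1/290521) = √(-2905500520/290521) = 2*I*√726375130/539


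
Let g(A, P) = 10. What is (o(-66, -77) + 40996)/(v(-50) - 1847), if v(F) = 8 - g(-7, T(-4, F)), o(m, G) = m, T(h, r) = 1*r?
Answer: -40930/1849 ≈ -22.136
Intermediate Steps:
T(h, r) = r
v(F) = -2 (v(F) = 8 - 1*10 = 8 - 10 = -2)
(o(-66, -77) + 40996)/(v(-50) - 1847) = (-66 + 40996)/(-2 - 1847) = 40930/(-1849) = 40930*(-1/1849) = -40930/1849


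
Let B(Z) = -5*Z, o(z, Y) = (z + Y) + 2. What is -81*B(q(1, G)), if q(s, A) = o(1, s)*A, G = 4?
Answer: 6480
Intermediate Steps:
o(z, Y) = 2 + Y + z (o(z, Y) = (Y + z) + 2 = 2 + Y + z)
q(s, A) = A*(3 + s) (q(s, A) = (2 + s + 1)*A = (3 + s)*A = A*(3 + s))
-81*B(q(1, G)) = -(-405)*4*(3 + 1) = -(-405)*4*4 = -(-405)*16 = -81*(-80) = 6480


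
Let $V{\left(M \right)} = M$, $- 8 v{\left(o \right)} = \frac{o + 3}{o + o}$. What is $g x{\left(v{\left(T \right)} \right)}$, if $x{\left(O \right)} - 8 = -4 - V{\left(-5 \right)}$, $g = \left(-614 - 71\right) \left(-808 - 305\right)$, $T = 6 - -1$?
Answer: $6861645$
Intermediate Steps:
$T = 7$ ($T = 6 + 1 = 7$)
$v{\left(o \right)} = - \frac{3 + o}{16 o}$ ($v{\left(o \right)} = - \frac{\left(o + 3\right) \frac{1}{o + o}}{8} = - \frac{\left(3 + o\right) \frac{1}{2 o}}{8} = - \frac{\frac{1}{2} \frac{1}{o} \left(3 + o\right)}{8} = - \frac{3 + o}{16 o}$)
$g = 762405$ ($g = \left(-685\right) \left(-1113\right) = 762405$)
$x{\left(O \right)} = 9$ ($x{\left(O \right)} = 8 - -1 = 8 + \left(-4 + 5\right) = 8 + 1 = 9$)
$g x{\left(v{\left(T \right)} \right)} = 762405 \cdot 9 = 6861645$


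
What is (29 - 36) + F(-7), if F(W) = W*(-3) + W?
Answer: 7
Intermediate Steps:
F(W) = -2*W (F(W) = -3*W + W = -2*W)
(29 - 36) + F(-7) = (29 - 36) - 2*(-7) = -7 + 14 = 7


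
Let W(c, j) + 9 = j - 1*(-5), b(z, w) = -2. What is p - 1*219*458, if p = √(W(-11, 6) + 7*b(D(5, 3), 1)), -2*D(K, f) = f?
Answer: -100302 + 2*I*√3 ≈ -1.003e+5 + 3.4641*I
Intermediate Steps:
D(K, f) = -f/2
W(c, j) = -4 + j (W(c, j) = -9 + (j - 1*(-5)) = -9 + (j + 5) = -9 + (5 + j) = -4 + j)
p = 2*I*√3 (p = √((-4 + 6) + 7*(-2)) = √(2 - 14) = √(-12) = 2*I*√3 ≈ 3.4641*I)
p - 1*219*458 = 2*I*√3 - 1*219*458 = 2*I*√3 - 219*458 = 2*I*√3 - 100302 = -100302 + 2*I*√3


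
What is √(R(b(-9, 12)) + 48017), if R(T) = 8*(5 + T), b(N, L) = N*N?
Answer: √48705 ≈ 220.69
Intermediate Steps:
b(N, L) = N²
R(T) = 40 + 8*T
√(R(b(-9, 12)) + 48017) = √((40 + 8*(-9)²) + 48017) = √((40 + 8*81) + 48017) = √((40 + 648) + 48017) = √(688 + 48017) = √48705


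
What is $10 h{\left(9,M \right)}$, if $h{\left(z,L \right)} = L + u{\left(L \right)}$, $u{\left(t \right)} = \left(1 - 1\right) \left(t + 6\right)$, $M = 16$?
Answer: $160$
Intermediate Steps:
$u{\left(t \right)} = 0$ ($u{\left(t \right)} = 0 \left(6 + t\right) = 0$)
$h{\left(z,L \right)} = L$ ($h{\left(z,L \right)} = L + 0 = L$)
$10 h{\left(9,M \right)} = 10 \cdot 16 = 160$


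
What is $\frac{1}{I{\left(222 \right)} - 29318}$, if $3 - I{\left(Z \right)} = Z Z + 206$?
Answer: $- \frac{1}{78805} \approx -1.269 \cdot 10^{-5}$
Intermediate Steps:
$I{\left(Z \right)} = -203 - Z^{2}$ ($I{\left(Z \right)} = 3 - \left(Z Z + 206\right) = 3 - \left(Z^{2} + 206\right) = 3 - \left(206 + Z^{2}\right) = -203 - Z^{2}$)
$\frac{1}{I{\left(222 \right)} - 29318} = \frac{1}{\left(-203 - 222^{2}\right) - 29318} = \frac{1}{\left(-203 - 49284\right) - 29318} = \frac{1}{-49487 - 29318} = \frac{1}{-78805} = - \frac{1}{78805}$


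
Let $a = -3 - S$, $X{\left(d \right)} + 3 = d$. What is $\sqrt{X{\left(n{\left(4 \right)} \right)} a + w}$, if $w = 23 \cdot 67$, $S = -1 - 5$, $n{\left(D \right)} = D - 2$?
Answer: $\sqrt{1538} \approx 39.217$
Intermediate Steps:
$n{\left(D \right)} = -2 + D$ ($n{\left(D \right)} = D - 2 = -2 + D$)
$S = -6$
$X{\left(d \right)} = -3 + d$
$a = 3$ ($a = -3 - -6 = -3 + 6 = 3$)
$w = 1541$
$\sqrt{X{\left(n{\left(4 \right)} \right)} a + w} = \sqrt{\left(-3 + \left(-2 + 4\right)\right) 3 + 1541} = \sqrt{\left(-3 + 2\right) 3 + 1541} = \sqrt{\left(-1\right) 3 + 1541} = \sqrt{-3 + 1541} = \sqrt{1538}$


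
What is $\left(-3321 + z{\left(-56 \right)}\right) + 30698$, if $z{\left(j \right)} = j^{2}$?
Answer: $30513$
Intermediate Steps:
$\left(-3321 + z{\left(-56 \right)}\right) + 30698 = \left(-3321 + \left(-56\right)^{2}\right) + 30698 = \left(-3321 + 3136\right) + 30698 = -185 + 30698 = 30513$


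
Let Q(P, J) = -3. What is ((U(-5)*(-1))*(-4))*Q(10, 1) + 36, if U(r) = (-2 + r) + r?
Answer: 180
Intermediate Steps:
U(r) = -2 + 2*r
((U(-5)*(-1))*(-4))*Q(10, 1) + 36 = (((-2 + 2*(-5))*(-1))*(-4))*(-3) + 36 = (((-2 - 10)*(-1))*(-4))*(-3) + 36 = (-12*(-1)*(-4))*(-3) + 36 = (12*(-4))*(-3) + 36 = -48*(-3) + 36 = 144 + 36 = 180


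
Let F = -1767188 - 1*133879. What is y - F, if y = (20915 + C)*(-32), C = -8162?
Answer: 1492971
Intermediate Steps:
F = -1901067 (F = -1767188 - 133879 = -1901067)
y = -408096 (y = (20915 - 8162)*(-32) = 12753*(-32) = -408096)
y - F = -408096 - 1*(-1901067) = -408096 + 1901067 = 1492971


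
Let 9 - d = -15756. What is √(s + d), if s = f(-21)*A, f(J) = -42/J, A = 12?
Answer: √15789 ≈ 125.65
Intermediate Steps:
s = 24 (s = -42/(-21)*12 = -42*(-1/21)*12 = 2*12 = 24)
d = 15765 (d = 9 - 1*(-15756) = 9 + 15756 = 15765)
√(s + d) = √(24 + 15765) = √15789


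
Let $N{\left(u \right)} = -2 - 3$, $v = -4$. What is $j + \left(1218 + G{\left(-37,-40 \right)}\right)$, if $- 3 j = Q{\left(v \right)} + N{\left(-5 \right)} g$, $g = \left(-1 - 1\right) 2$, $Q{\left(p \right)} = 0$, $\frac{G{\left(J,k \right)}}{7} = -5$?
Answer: $\frac{3529}{3} \approx 1176.3$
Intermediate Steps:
$G{\left(J,k \right)} = -35$ ($G{\left(J,k \right)} = 7 \left(-5\right) = -35$)
$N{\left(u \right)} = -5$
$g = -4$ ($g = \left(-1 + \left(-4 + 3\right)\right) 2 = \left(-1 - 1\right) 2 = \left(-2\right) 2 = -4$)
$j = - \frac{20}{3}$ ($j = - \frac{0 - -20}{3} = - \frac{0 + 20}{3} = \left(- \frac{1}{3}\right) 20 = - \frac{20}{3} \approx -6.6667$)
$j + \left(1218 + G{\left(-37,-40 \right)}\right) = - \frac{20}{3} + \left(1218 - 35\right) = - \frac{20}{3} + 1183 = \frac{3529}{3}$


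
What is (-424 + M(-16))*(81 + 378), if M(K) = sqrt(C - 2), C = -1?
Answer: -194616 + 459*I*sqrt(3) ≈ -1.9462e+5 + 795.01*I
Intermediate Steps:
M(K) = I*sqrt(3) (M(K) = sqrt(-1 - 2) = sqrt(-3) = I*sqrt(3))
(-424 + M(-16))*(81 + 378) = (-424 + I*sqrt(3))*(81 + 378) = (-424 + I*sqrt(3))*459 = -194616 + 459*I*sqrt(3)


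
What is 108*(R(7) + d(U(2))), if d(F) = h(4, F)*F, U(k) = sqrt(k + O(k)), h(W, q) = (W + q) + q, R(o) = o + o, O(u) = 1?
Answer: 2160 + 432*sqrt(3) ≈ 2908.2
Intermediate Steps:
R(o) = 2*o
h(W, q) = W + 2*q
U(k) = sqrt(1 + k) (U(k) = sqrt(k + 1) = sqrt(1 + k))
d(F) = F*(4 + 2*F) (d(F) = (4 + 2*F)*F = F*(4 + 2*F))
108*(R(7) + d(U(2))) = 108*(2*7 + 2*sqrt(1 + 2)*(2 + sqrt(1 + 2))) = 108*(14 + 2*sqrt(3)*(2 + sqrt(3))) = 1512 + 216*sqrt(3)*(2 + sqrt(3))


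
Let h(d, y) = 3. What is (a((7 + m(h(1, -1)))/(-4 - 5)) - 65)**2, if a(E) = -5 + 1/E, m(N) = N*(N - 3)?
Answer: 249001/49 ≈ 5081.7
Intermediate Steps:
m(N) = N*(-3 + N)
(a((7 + m(h(1, -1)))/(-4 - 5)) - 65)**2 = ((-5 + 1/((7 + 3*(-3 + 3))/(-4 - 5))) - 65)**2 = ((-5 + 1/((7 + 3*0)/(-9))) - 65)**2 = ((-5 + 1/((7 + 0)*(-1/9))) - 65)**2 = ((-5 + 1/(7*(-1/9))) - 65)**2 = ((-5 + 1/(-7/9)) - 65)**2 = ((-5 - 9/7) - 65)**2 = (-44/7 - 65)**2 = (-499/7)**2 = 249001/49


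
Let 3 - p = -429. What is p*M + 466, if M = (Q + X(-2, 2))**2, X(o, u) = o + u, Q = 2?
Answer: 2194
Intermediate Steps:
p = 432 (p = 3 - 1*(-429) = 3 + 429 = 432)
M = 4 (M = (2 + (-2 + 2))**2 = (2 + 0)**2 = 2**2 = 4)
p*M + 466 = 432*4 + 466 = 1728 + 466 = 2194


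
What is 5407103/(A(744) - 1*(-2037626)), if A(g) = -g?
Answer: 5407103/2036882 ≈ 2.6546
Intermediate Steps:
5407103/(A(744) - 1*(-2037626)) = 5407103/(-1*744 - 1*(-2037626)) = 5407103/(-744 + 2037626) = 5407103/2036882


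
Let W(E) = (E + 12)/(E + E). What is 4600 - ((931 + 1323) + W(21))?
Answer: 32833/14 ≈ 2345.2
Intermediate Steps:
W(E) = (12 + E)/(2*E) (W(E) = (12 + E)/((2*E)) = (12 + E)*(1/(2*E)) = (12 + E)/(2*E))
4600 - ((931 + 1323) + W(21)) = 4600 - ((931 + 1323) + (½)*(12 + 21)/21) = 4600 - (2254 + (½)*(1/21)*33) = 4600 - (2254 + 11/14) = 4600 - 1*31567/14 = 4600 - 31567/14 = 32833/14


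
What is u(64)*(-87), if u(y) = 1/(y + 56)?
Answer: -29/40 ≈ -0.72500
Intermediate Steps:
u(y) = 1/(56 + y)
u(64)*(-87) = -87/(56 + 64) = -87/120 = (1/120)*(-87) = -29/40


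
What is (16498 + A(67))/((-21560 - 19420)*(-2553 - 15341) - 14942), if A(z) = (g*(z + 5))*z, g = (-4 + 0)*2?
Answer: -11047/366640589 ≈ -3.0130e-5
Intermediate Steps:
g = -8 (g = -4*2 = -8)
A(z) = z*(-40 - 8*z) (A(z) = (-8*(z + 5))*z = (-8*(5 + z))*z = (-40 - 8*z)*z = z*(-40 - 8*z))
(16498 + A(67))/((-21560 - 19420)*(-2553 - 15341) - 14942) = (16498 - 8*67*(5 + 67))/((-21560 - 19420)*(-2553 - 15341) - 14942) = (16498 - 8*67*72)/(-40980*(-17894) - 14942) = (16498 - 38592)/(733296120 - 14942) = -22094/733281178 = -22094*1/733281178 = -11047/366640589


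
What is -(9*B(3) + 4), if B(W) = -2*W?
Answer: 50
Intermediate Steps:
-(9*B(3) + 4) = -(9*(-2*3) + 4) = -(9*(-6) + 4) = -(-54 + 4) = -1*(-50) = 50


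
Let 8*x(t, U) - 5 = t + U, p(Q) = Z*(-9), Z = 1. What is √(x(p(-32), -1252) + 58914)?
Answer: √58757 ≈ 242.40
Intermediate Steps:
p(Q) = -9 (p(Q) = 1*(-9) = -9)
x(t, U) = 5/8 + U/8 + t/8 (x(t, U) = 5/8 + (t + U)/8 = 5/8 + (U + t)/8 = 5/8 + (U/8 + t/8) = 5/8 + U/8 + t/8)
√(x(p(-32), -1252) + 58914) = √((5/8 + (⅛)*(-1252) + (⅛)*(-9)) + 58914) = √((5/8 - 313/2 - 9/8) + 58914) = √(-157 + 58914) = √58757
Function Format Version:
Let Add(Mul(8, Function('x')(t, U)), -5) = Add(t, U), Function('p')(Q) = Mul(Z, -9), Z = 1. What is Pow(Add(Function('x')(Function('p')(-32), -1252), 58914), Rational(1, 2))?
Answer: Pow(58757, Rational(1, 2)) ≈ 242.40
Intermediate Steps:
Function('p')(Q) = -9 (Function('p')(Q) = Mul(1, -9) = -9)
Function('x')(t, U) = Add(Rational(5, 8), Mul(Rational(1, 8), U), Mul(Rational(1, 8), t)) (Function('x')(t, U) = Add(Rational(5, 8), Mul(Rational(1, 8), Add(t, U))) = Add(Rational(5, 8), Mul(Rational(1, 8), Add(U, t))) = Add(Rational(5, 8), Add(Mul(Rational(1, 8), U), Mul(Rational(1, 8), t))) = Add(Rational(5, 8), Mul(Rational(1, 8), U), Mul(Rational(1, 8), t)))
Pow(Add(Function('x')(Function('p')(-32), -1252), 58914), Rational(1, 2)) = Pow(Add(Add(Rational(5, 8), Mul(Rational(1, 8), -1252), Mul(Rational(1, 8), -9)), 58914), Rational(1, 2)) = Pow(Add(Add(Rational(5, 8), Rational(-313, 2), Rational(-9, 8)), 58914), Rational(1, 2)) = Pow(Add(-157, 58914), Rational(1, 2)) = Pow(58757, Rational(1, 2))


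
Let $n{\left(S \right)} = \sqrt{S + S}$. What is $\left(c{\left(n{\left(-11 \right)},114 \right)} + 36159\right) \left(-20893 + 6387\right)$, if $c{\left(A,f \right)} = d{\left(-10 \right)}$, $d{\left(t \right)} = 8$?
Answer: $-524638502$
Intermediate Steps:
$n{\left(S \right)} = \sqrt{2} \sqrt{S}$ ($n{\left(S \right)} = \sqrt{2 S} = \sqrt{2} \sqrt{S}$)
$c{\left(A,f \right)} = 8$
$\left(c{\left(n{\left(-11 \right)},114 \right)} + 36159\right) \left(-20893 + 6387\right) = \left(8 + 36159\right) \left(-20893 + 6387\right) = 36167 \left(-14506\right) = -524638502$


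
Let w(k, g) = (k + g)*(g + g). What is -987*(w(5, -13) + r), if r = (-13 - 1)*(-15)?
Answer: -412566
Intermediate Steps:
r = 210 (r = -14*(-15) = 210)
w(k, g) = 2*g*(g + k) (w(k, g) = (g + k)*(2*g) = 2*g*(g + k))
-987*(w(5, -13) + r) = -987*(2*(-13)*(-13 + 5) + 210) = -987*(2*(-13)*(-8) + 210) = -987*(208 + 210) = -987*418 = -412566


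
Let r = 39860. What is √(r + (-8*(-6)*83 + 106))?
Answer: 5*√1758 ≈ 209.64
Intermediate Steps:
√(r + (-8*(-6)*83 + 106)) = √(39860 + (-8*(-6)*83 + 106)) = √(39860 + (48*83 + 106)) = √(39860 + (3984 + 106)) = √(39860 + 4090) = √43950 = 5*√1758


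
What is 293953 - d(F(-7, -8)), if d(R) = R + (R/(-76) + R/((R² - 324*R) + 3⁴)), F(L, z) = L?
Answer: 26786802913/91124 ≈ 2.9396e+5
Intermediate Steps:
d(R) = 75*R/76 + R/(81 + R² - 324*R) (d(R) = R + (R*(-1/76) + R/((R² - 324*R) + 81)) = R + (-R/76 + R/(81 + R² - 324*R)) = 75*R/76 + R/(81 + R² - 324*R))
293953 - d(F(-7, -8)) = 293953 - (-7)*(6151 - 24300*(-7) + 75*(-7)²)/(76*(81 + (-7)² - 324*(-7))) = 293953 - (-7)*(6151 + 170100 + 75*49)/(76*(81 + 49 + 2268)) = 293953 - (-7)*(6151 + 170100 + 3675)/(76*2398) = 293953 - (-7)*179926/(76*2398) = 293953 - 1*(-629741/91124) = 293953 + 629741/91124 = 26786802913/91124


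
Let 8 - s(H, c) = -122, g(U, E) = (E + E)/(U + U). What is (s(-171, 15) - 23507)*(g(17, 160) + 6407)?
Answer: -2549939783/17 ≈ -1.5000e+8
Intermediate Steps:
g(U, E) = E/U (g(U, E) = (2*E)/((2*U)) = (2*E)*(1/(2*U)) = E/U)
s(H, c) = 130 (s(H, c) = 8 - 1*(-122) = 8 + 122 = 130)
(s(-171, 15) - 23507)*(g(17, 160) + 6407) = (130 - 23507)*(160/17 + 6407) = -23377*(160*(1/17) + 6407) = -23377*(160/17 + 6407) = -23377*109079/17 = -2549939783/17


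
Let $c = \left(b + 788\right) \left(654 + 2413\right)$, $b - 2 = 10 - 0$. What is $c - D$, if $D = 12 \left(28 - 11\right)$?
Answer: $2453396$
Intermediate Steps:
$b = 12$ ($b = 2 + \left(10 - 0\right) = 2 + \left(10 + 0\right) = 2 + 10 = 12$)
$c = 2453600$ ($c = \left(12 + 788\right) \left(654 + 2413\right) = 800 \cdot 3067 = 2453600$)
$D = 204$ ($D = 12 \cdot 17 = 204$)
$c - D = 2453600 - 204 = 2453396$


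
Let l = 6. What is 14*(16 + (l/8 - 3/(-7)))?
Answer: 481/2 ≈ 240.50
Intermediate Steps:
14*(16 + (l/8 - 3/(-7))) = 14*(16 + (6/8 - 3/(-7))) = 14*(16 + (6*(⅛) - 3*(-⅐))) = 14*(16 + (¾ + 3/7)) = 14*(16 + 33/28) = 14*(481/28) = 481/2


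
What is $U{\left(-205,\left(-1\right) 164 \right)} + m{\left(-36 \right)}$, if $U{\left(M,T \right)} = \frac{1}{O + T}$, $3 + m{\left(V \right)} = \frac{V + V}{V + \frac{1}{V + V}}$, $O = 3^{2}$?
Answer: $- \frac{404818}{401915} \approx -1.0072$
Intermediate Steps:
$O = 9$
$m{\left(V \right)} = -3 + \frac{2 V}{V + \frac{1}{2 V}}$ ($m{\left(V \right)} = -3 + \frac{V + V}{V + \frac{1}{V + V}} = -3 + \frac{2 V}{V + \frac{1}{2 V}}$)
$U{\left(M,T \right)} = \frac{1}{9 + T}$
$U{\left(-205,\left(-1\right) 164 \right)} + m{\left(-36 \right)} = \frac{1}{9 - 164} + \frac{-3 - 2 \left(-36\right)^{2}}{1 + 2 \left(-36\right)^{2}} = \frac{1}{9 - 164} + \frac{-3 - 2592}{1 + 2 \cdot 1296} = \frac{1}{-155} + \frac{-3 - 2592}{1 + 2592} = - \frac{1}{155} + \frac{1}{2593} \left(-2595\right) = - \frac{1}{155} - \frac{2595}{2593} = - \frac{404818}{401915}$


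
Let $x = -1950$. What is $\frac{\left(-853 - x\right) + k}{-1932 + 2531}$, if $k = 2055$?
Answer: $\frac{3152}{599} \approx 5.2621$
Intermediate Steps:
$\frac{\left(-853 - x\right) + k}{-1932 + 2531} = \frac{\left(-853 - -1950\right) + 2055}{-1932 + 2531} = \frac{\left(-853 + 1950\right) + 2055}{599} = \left(1097 + 2055\right) \frac{1}{599} = 3152 \cdot \frac{1}{599} = \frac{3152}{599}$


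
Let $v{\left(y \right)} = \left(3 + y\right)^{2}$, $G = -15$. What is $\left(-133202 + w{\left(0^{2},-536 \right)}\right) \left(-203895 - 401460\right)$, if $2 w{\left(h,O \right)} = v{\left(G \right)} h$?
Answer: $80634496710$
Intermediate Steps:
$w{\left(h,O \right)} = 72 h$ ($w{\left(h,O \right)} = \frac{\left(3 - 15\right)^{2} h}{2} = \frac{\left(-12\right)^{2} h}{2} = \frac{144 h}{2} = 72 h$)
$\left(-133202 + w{\left(0^{2},-536 \right)}\right) \left(-203895 - 401460\right) = \left(-133202 + 72 \cdot 0^{2}\right) \left(-203895 - 401460\right) = \left(-133202 + 72 \cdot 0\right) \left(-605355\right) = \left(-133202 + 0\right) \left(-605355\right) = \left(-133202\right) \left(-605355\right) = 80634496710$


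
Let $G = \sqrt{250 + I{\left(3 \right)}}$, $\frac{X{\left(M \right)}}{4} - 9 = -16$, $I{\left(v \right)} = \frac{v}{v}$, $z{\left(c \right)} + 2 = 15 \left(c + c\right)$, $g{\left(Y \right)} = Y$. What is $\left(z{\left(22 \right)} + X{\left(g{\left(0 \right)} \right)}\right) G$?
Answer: $630 \sqrt{251} \approx 9981.1$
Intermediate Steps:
$z{\left(c \right)} = -2 + 30 c$ ($z{\left(c \right)} = -2 + 15 \left(c + c\right) = -2 + 15 \cdot 2 c = -2 + 30 c$)
$I{\left(v \right)} = 1$
$X{\left(M \right)} = -28$ ($X{\left(M \right)} = 36 + 4 \left(-16\right) = 36 - 64 = -28$)
$G = \sqrt{251}$ ($G = \sqrt{250 + 1} = \sqrt{251} \approx 15.843$)
$\left(z{\left(22 \right)} + X{\left(g{\left(0 \right)} \right)}\right) G = \left(\left(-2 + 30 \cdot 22\right) - 28\right) \sqrt{251} = \left(\left(-2 + 660\right) - 28\right) \sqrt{251} = \left(658 - 28\right) \sqrt{251} = 630 \sqrt{251}$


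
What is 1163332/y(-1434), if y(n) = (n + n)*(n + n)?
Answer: 290833/2056356 ≈ 0.14143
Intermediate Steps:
y(n) = 4*n**2 (y(n) = (2*n)*(2*n) = 4*n**2)
1163332/y(-1434) = 1163332/((4*(-1434)**2)) = 1163332/((4*2056356)) = 1163332/8225424 = 1163332*(1/8225424) = 290833/2056356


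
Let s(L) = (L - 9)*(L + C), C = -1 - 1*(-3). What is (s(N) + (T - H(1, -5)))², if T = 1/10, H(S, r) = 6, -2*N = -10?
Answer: 114921/100 ≈ 1149.2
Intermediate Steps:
N = 5 (N = -½*(-10) = 5)
T = ⅒ ≈ 0.10000
C = 2 (C = -1 + 3 = 2)
s(L) = (-9 + L)*(2 + L) (s(L) = (L - 9)*(L + 2) = (-9 + L)*(2 + L))
(s(N) + (T - H(1, -5)))² = ((-18 + 5² - 7*5) + (⅒ - 1*6))² = ((-18 + 25 - 35) + (⅒ - 6))² = (-28 - 59/10)² = (-339/10)² = 114921/100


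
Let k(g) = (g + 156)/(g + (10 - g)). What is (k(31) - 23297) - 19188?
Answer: -424663/10 ≈ -42466.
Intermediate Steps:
k(g) = 78/5 + g/10 (k(g) = (156 + g)/10 = (156 + g)*(⅒) = 78/5 + g/10)
(k(31) - 23297) - 19188 = ((78/5 + (⅒)*31) - 23297) - 19188 = ((78/5 + 31/10) - 23297) - 19188 = (187/10 - 23297) - 19188 = -232783/10 - 19188 = -424663/10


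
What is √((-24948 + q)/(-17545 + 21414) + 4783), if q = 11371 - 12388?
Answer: √71497038478/3869 ≈ 69.111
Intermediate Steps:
q = -1017
√((-24948 + q)/(-17545 + 21414) + 4783) = √((-24948 - 1017)/(-17545 + 21414) + 4783) = √(-25965/3869 + 4783) = √(18479462/3869) = √71497038478/3869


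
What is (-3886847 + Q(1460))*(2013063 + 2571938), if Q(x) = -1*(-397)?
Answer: -17819377136450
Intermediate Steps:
Q(x) = 397
(-3886847 + Q(1460))*(2013063 + 2571938) = (-3886847 + 397)*(2013063 + 2571938) = -3886450*4585001 = -17819377136450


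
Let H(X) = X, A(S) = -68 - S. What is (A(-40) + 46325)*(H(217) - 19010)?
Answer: -870059521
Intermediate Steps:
(A(-40) + 46325)*(H(217) - 19010) = ((-68 - 1*(-40)) + 46325)*(217 - 19010) = ((-68 + 40) + 46325)*(-18793) = (-28 + 46325)*(-18793) = 46297*(-18793) = -870059521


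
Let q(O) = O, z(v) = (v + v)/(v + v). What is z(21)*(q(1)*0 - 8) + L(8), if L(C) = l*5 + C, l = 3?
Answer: 15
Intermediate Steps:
z(v) = 1 (z(v) = (2*v)/((2*v)) = (2*v)*(1/(2*v)) = 1)
L(C) = 15 + C (L(C) = 3*5 + C = 15 + C)
z(21)*(q(1)*0 - 8) + L(8) = 1*(1*0 - 8) + (15 + 8) = 1*(0 - 8) + 23 = 1*(-8) + 23 = -8 + 23 = 15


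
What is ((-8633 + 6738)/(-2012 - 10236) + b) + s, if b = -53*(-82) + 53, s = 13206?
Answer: 215627935/12248 ≈ 17605.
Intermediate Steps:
b = 4399 (b = 4346 + 53 = 4399)
((-8633 + 6738)/(-2012 - 10236) + b) + s = ((-8633 + 6738)/(-2012 - 10236) + 4399) + 13206 = (-1895/(-12248) + 4399) + 13206 = (-1895*(-1/12248) + 4399) + 13206 = (1895/12248 + 4399) + 13206 = 53880847/12248 + 13206 = 215627935/12248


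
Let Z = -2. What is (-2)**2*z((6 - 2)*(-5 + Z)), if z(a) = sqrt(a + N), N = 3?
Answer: 20*I ≈ 20.0*I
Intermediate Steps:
z(a) = sqrt(3 + a) (z(a) = sqrt(a + 3) = sqrt(3 + a))
(-2)**2*z((6 - 2)*(-5 + Z)) = (-2)**2*sqrt(3 + (6 - 2)*(-5 - 2)) = 4*sqrt(3 + 4*(-7)) = 4*sqrt(3 - 28) = 4*sqrt(-25) = 4*(5*I) = 20*I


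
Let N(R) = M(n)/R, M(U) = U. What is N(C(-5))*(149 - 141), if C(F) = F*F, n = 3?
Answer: 24/25 ≈ 0.96000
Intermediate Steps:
C(F) = F²
N(R) = 3/R
N(C(-5))*(149 - 141) = (3/((-5)²))*(149 - 141) = (3/25)*8 = 24/25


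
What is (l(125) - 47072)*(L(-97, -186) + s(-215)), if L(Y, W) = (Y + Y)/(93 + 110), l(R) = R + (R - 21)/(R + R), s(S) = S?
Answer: 257261411997/25375 ≈ 1.0138e+7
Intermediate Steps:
l(R) = R + (-21 + R)/(2*R) (l(R) = R + (-21 + R)/((2*R)) = R + (-21 + R)*(1/(2*R)) = R + (-21 + R)/(2*R))
L(Y, W) = 2*Y/203 (L(Y, W) = (2*Y)/203 = (2*Y)*(1/203) = 2*Y/203)
(l(125) - 47072)*(L(-97, -186) + s(-215)) = ((½ + 125 - 21/2/125) - 47072)*((2/203)*(-97) - 215) = ((½ + 125 - 21/2*1/125) - 47072)*(-194/203 - 215) = ((½ + 125 - 21/250) - 47072)*(-43839/203) = (15677/125 - 47072)*(-43839/203) = -5868323/125*(-43839/203) = 257261411997/25375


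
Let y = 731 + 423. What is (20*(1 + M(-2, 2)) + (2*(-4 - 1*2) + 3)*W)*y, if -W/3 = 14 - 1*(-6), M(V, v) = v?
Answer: 692400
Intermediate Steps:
y = 1154
W = -60 (W = -3*(14 - 1*(-6)) = -3*(14 + 6) = -3*20 = -60)
(20*(1 + M(-2, 2)) + (2*(-4 - 1*2) + 3)*W)*y = (20*(1 + 2) + (2*(-4 - 1*2) + 3)*(-60))*1154 = (20*3 + (2*(-4 - 2) + 3)*(-60))*1154 = (60 + (2*(-6) + 3)*(-60))*1154 = (60 + (-12 + 3)*(-60))*1154 = (60 - 9*(-60))*1154 = (60 + 540)*1154 = 600*1154 = 692400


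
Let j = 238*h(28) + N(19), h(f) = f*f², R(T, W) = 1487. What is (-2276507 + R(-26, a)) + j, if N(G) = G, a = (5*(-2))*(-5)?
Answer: 2949575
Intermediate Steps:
a = 50 (a = -10*(-5) = 50)
h(f) = f³
j = 5224595 (j = 238*28³ + 19 = 238*21952 + 19 = 5224576 + 19 = 5224595)
(-2276507 + R(-26, a)) + j = (-2276507 + 1487) + 5224595 = -2275020 + 5224595 = 2949575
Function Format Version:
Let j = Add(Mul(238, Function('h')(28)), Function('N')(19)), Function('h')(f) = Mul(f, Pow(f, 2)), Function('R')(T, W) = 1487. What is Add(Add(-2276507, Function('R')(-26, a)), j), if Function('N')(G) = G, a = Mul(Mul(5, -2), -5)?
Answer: 2949575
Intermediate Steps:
a = 50 (a = Mul(-10, -5) = 50)
Function('h')(f) = Pow(f, 3)
j = 5224595 (j = Add(Mul(238, Pow(28, 3)), 19) = Add(Mul(238, 21952), 19) = Add(5224576, 19) = 5224595)
Add(Add(-2276507, Function('R')(-26, a)), j) = Add(Add(-2276507, 1487), 5224595) = Add(-2275020, 5224595) = 2949575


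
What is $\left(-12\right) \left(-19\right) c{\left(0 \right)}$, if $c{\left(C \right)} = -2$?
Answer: $-456$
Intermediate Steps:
$\left(-12\right) \left(-19\right) c{\left(0 \right)} = \left(-12\right) \left(-19\right) \left(-2\right) = 228 \left(-2\right) = -456$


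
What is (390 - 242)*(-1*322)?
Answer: -47656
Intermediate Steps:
(390 - 242)*(-1*322) = 148*(-322) = -47656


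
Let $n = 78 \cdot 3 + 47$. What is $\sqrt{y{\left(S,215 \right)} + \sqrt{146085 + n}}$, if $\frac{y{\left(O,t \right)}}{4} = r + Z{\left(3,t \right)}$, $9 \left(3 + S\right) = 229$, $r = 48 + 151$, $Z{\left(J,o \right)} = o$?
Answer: $\sqrt{1656 + \sqrt{146366}} \approx 45.151$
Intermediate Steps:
$r = 199$
$S = \frac{202}{9}$ ($S = -3 + \frac{1}{9} \cdot 229 = -3 + \frac{229}{9} = \frac{202}{9} \approx 22.444$)
$y{\left(O,t \right)} = 796 + 4 t$ ($y{\left(O,t \right)} = 4 \left(199 + t\right) = 796 + 4 t$)
$n = 281$ ($n = 234 + 47 = 281$)
$\sqrt{y{\left(S,215 \right)} + \sqrt{146085 + n}} = \sqrt{\left(796 + 4 \cdot 215\right) + \sqrt{146085 + 281}} = \sqrt{\left(796 + 860\right) + \sqrt{146366}} = \sqrt{1656 + \sqrt{146366}}$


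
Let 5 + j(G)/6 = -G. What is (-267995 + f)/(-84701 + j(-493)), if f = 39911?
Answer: 228084/81773 ≈ 2.7892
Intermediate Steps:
j(G) = -30 - 6*G (j(G) = -30 + 6*(-G) = -30 - 6*G)
(-267995 + f)/(-84701 + j(-493)) = (-267995 + 39911)/(-84701 + (-30 - 6*(-493))) = -228084/(-84701 + (-30 + 2958)) = -228084/(-84701 + 2928) = -228084/(-81773) = -228084*(-1/81773) = 228084/81773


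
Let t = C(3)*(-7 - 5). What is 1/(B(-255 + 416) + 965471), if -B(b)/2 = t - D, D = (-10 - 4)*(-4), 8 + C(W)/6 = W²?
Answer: 1/965727 ≈ 1.0355e-6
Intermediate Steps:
C(W) = -48 + 6*W²
D = 56 (D = -14*(-4) = 56)
t = -72 (t = (-48 + 6*3²)*(-7 - 5) = (-48 + 6*9)*(-12) = (-48 + 54)*(-12) = 6*(-12) = -72)
B(b) = 256 (B(b) = -2*(-72 - 1*56) = -2*(-72 - 56) = -2*(-128) = 256)
1/(B(-255 + 416) + 965471) = 1/(256 + 965471) = 1/965727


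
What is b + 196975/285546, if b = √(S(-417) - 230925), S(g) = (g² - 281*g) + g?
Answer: 196975/285546 + 6*√1659 ≈ 245.07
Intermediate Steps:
S(g) = g² - 280*g
b = 6*√1659 (b = √(-417*(-280 - 417) - 230925) = √(-417*(-697) - 230925) = √(290649 - 230925) = √59724 = 6*√1659 ≈ 244.39)
b + 196975/285546 = 6*√1659 + 196975/285546 = 196975/285546 + 6*√1659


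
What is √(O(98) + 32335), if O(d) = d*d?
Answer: √41939 ≈ 204.79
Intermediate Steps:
O(d) = d²
√(O(98) + 32335) = √(98² + 32335) = √(9604 + 32335) = √41939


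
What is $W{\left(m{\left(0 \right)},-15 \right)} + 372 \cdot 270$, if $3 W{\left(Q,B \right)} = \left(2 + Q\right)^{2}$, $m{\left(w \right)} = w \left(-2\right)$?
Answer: $\frac{301324}{3} \approx 1.0044 \cdot 10^{5}$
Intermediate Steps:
$m{\left(w \right)} = - 2 w$
$W{\left(Q,B \right)} = \frac{\left(2 + Q\right)^{2}}{3}$
$W{\left(m{\left(0 \right)},-15 \right)} + 372 \cdot 270 = \frac{\left(2 - 0\right)^{2}}{3} + 372 \cdot 270 = \frac{\left(2 + 0\right)^{2}}{3} + 100440 = \frac{2^{2}}{3} + 100440 = \frac{1}{3} \cdot 4 + 100440 = \frac{4}{3} + 100440 = \frac{301324}{3}$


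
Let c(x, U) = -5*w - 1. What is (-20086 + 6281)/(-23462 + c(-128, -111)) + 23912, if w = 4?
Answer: 561539301/23483 ≈ 23913.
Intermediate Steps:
c(x, U) = -21 (c(x, U) = -5*4 - 1 = -20 - 1 = -21)
(-20086 + 6281)/(-23462 + c(-128, -111)) + 23912 = (-20086 + 6281)/(-23462 - 21) + 23912 = -13805/(-23483) + 23912 = -13805*(-1/23483) + 23912 = 13805/23483 + 23912 = 561539301/23483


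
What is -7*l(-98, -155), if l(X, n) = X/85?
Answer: 686/85 ≈ 8.0706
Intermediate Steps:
l(X, n) = X/85 (l(X, n) = X*(1/85) = X/85)
-7*l(-98, -155) = -7*(-98)/85 = -7*(-98/85) = 686/85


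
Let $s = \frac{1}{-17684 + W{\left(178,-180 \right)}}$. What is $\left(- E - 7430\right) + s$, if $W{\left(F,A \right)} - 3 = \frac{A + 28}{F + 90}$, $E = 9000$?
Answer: $- \frac{19464046017}{1184665} \approx -16430.0$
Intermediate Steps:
$W{\left(F,A \right)} = 3 + \frac{28 + A}{90 + F}$ ($W{\left(F,A \right)} = 3 + \frac{A + 28}{F + 90} = 3 + \frac{28 + A}{90 + F}$)
$s = - \frac{67}{1184665}$ ($s = \frac{1}{-17684 + \frac{298 - 180 + 3 \cdot 178}{90 + 178}} = \frac{1}{-17684 + \frac{298 - 180 + 534}{268}} = \frac{1}{-17684 + \frac{1}{268} \cdot 652} = \frac{1}{-17684 + \frac{163}{67}} = \frac{1}{- \frac{1184665}{67}} = - \frac{67}{1184665} \approx -5.6556 \cdot 10^{-5}$)
$\left(- E - 7430\right) + s = \left(\left(-1\right) 9000 - 7430\right) - \frac{67}{1184665} = \left(-9000 - 7430\right) - \frac{67}{1184665} = -16430 - \frac{67}{1184665} = - \frac{19464046017}{1184665}$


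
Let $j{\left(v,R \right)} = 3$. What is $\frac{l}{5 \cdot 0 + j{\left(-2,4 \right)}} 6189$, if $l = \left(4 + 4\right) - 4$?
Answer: $8252$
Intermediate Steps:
$l = 4$ ($l = 8 - 4 = 4$)
$\frac{l}{5 \cdot 0 + j{\left(-2,4 \right)}} 6189 = \frac{4}{5 \cdot 0 + 3} \cdot 6189 = \frac{4}{0 + 3} \cdot 6189 = \frac{4}{3} \cdot 6189 = 8252$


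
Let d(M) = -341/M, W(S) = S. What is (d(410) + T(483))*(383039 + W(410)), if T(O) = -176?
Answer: -27800435949/410 ≈ -6.7806e+7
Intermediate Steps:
(d(410) + T(483))*(383039 + W(410)) = (-341/410 - 176)*(383039 + 410) = (-341*1/410 - 176)*383449 = (-341/410 - 176)*383449 = -72501/410*383449 = -27800435949/410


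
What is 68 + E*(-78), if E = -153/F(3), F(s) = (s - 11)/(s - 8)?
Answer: 30107/4 ≈ 7526.8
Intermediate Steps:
F(s) = (-11 + s)/(-8 + s)
E = -765/8 (E = -153*(-8 + 3)/(-11 + 3) = -153/(-8/(-5)) = -153/((-⅕*(-8))) = -153/8/5 = -153*5/8 = -765/8 ≈ -95.625)
68 + E*(-78) = 68 - 765/8*(-78) = 68 + 29835/4 = 30107/4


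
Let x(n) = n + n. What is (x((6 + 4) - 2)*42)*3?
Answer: 2016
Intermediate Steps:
x(n) = 2*n
(x((6 + 4) - 2)*42)*3 = ((2*((6 + 4) - 2))*42)*3 = ((2*(10 - 2))*42)*3 = ((2*8)*42)*3 = (16*42)*3 = 672*3 = 2016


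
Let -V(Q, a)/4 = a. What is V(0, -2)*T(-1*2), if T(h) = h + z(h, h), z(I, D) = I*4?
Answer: -80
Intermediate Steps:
V(Q, a) = -4*a
z(I, D) = 4*I
T(h) = 5*h (T(h) = h + 4*h = 5*h)
V(0, -2)*T(-1*2) = (-4*(-2))*(5*(-1*2)) = 8*(5*(-2)) = 8*(-10) = -80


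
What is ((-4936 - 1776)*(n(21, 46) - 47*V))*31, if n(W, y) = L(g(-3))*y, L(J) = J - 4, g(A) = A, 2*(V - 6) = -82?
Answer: -275279256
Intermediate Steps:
V = -35 (V = 6 + (½)*(-82) = 6 - 41 = -35)
L(J) = -4 + J
n(W, y) = -7*y (n(W, y) = (-4 - 3)*y = -7*y)
((-4936 - 1776)*(n(21, 46) - 47*V))*31 = ((-4936 - 1776)*(-7*46 - 47*(-35)))*31 = -6712*(-322 + 1645)*31 = -6712*1323*31 = -8879976*31 = -275279256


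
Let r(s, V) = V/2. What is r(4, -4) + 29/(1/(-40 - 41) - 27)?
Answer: -6725/2188 ≈ -3.0736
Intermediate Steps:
r(s, V) = V/2 (r(s, V) = V*(½) = V/2)
r(4, -4) + 29/(1/(-40 - 41) - 27) = (½)*(-4) + 29/(1/(-40 - 41) - 27) = -2 + 29/(1/(-81) - 27) = -2 + 29/(-1/81 - 27) = -2 + 29/(-2188/81) = -2 + 29*(-81/2188) = -2 - 2349/2188 = -6725/2188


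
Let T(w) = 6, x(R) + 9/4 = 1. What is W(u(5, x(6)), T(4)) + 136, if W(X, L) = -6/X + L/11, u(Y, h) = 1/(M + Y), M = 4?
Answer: 908/11 ≈ 82.545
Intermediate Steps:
x(R) = -5/4 (x(R) = -9/4 + 1 = -5/4)
u(Y, h) = 1/(4 + Y)
W(X, L) = -6/X + L/11 (W(X, L) = -6/X + L*(1/11) = -6/X + L/11)
W(u(5, x(6)), T(4)) + 136 = (-6/(1/(4 + 5)) + (1/11)*6) + 136 = (-6/(1/9) + 6/11) + 136 = (-6/⅑ + 6/11) + 136 = (-6*9 + 6/11) + 136 = (-54 + 6/11) + 136 = -588/11 + 136 = 908/11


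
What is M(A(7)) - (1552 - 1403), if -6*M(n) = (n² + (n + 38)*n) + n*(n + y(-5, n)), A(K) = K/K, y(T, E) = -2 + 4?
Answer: -937/6 ≈ -156.17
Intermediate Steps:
y(T, E) = 2
A(K) = 1
M(n) = -n²/6 - n*(2 + n)/6 - n*(38 + n)/6 (M(n) = -((n² + (n + 38)*n) + n*(n + 2))/6 = -((n² + (38 + n)*n) + n*(2 + n))/6 = -((n² + n*(38 + n)) + n*(2 + n))/6 = -(n² + n*(2 + n) + n*(38 + n))/6 = -n²/6 - n*(2 + n)/6 - n*(38 + n)/6)
M(A(7)) - (1552 - 1403) = -⅙*1*(40 + 3*1) - (1552 - 1403) = -⅙*1*(40 + 3) - 1*149 = -⅙*1*43 - 149 = -43/6 - 149 = -937/6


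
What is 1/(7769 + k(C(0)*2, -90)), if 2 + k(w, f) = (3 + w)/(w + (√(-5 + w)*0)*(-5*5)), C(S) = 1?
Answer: 2/15539 ≈ 0.00012871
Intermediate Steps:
k(w, f) = -2 + (3 + w)/w (k(w, f) = -2 + (3 + w)/(w + (√(-5 + w)*0)*(-5*5)) = -2 + (3 + w)/(w + 0*(-25)) = -2 + (3 + w)/(w + 0) = -2 + (3 + w)/w)
1/(7769 + k(C(0)*2, -90)) = 1/(7769 + (3 - 2)/((1*2))) = 1/(7769 + (3 - 1*2)/2) = 1/(7769 + (3 - 2)/2) = 1/(7769 + (½)*1) = 1/(7769 + ½) = 1/(15539/2) = 2/15539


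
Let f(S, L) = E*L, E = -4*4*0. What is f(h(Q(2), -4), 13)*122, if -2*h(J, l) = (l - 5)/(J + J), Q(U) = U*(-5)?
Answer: 0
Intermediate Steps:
Q(U) = -5*U
E = 0 (E = -16*0 = 0)
h(J, l) = -(-5 + l)/(4*J) (h(J, l) = -(l - 5)/(2*(J + J)) = -(-5 + l)/(2*(2*J)) = -(-5 + l)*1/(2*J)/2 = -(-5 + l)/(4*J))
f(S, L) = 0 (f(S, L) = 0*L = 0)
f(h(Q(2), -4), 13)*122 = 0*122 = 0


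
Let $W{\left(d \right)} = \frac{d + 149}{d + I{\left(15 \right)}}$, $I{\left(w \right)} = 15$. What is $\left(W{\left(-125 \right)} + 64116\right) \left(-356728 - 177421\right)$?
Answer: $- \frac{171236903712}{5} \approx -3.4247 \cdot 10^{10}$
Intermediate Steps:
$W{\left(d \right)} = \frac{149 + d}{15 + d}$ ($W{\left(d \right)} = \frac{d + 149}{d + 15} = \frac{149 + d}{15 + d}$)
$\left(W{\left(-125 \right)} + 64116\right) \left(-356728 - 177421\right) = \left(\frac{149 - 125}{15 - 125} + 64116\right) \left(-356728 - 177421\right) = \left(\frac{1}{-110} \cdot 24 + 64116\right) \left(-534149\right) = \left(\left(- \frac{1}{110}\right) 24 + 64116\right) \left(-534149\right) = \left(- \frac{12}{55} + 64116\right) \left(-534149\right) = \frac{3526368}{55} \left(-534149\right) = - \frac{171236903712}{5}$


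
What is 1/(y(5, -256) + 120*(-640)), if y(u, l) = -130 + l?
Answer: -1/77186 ≈ -1.2956e-5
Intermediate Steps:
1/(y(5, -256) + 120*(-640)) = 1/((-130 - 256) + 120*(-640)) = 1/(-386 - 76800) = 1/(-77186) = -1/77186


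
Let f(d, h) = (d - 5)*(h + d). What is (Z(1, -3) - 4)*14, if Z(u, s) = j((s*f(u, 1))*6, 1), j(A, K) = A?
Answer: 1960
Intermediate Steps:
f(d, h) = (-5 + d)*(d + h)
Z(u, s) = 6*s*(-5 + u² - 4*u) (Z(u, s) = (s*(u² - 5*u - 5*1 + u*1))*6 = (s*(u² - 5*u - 5 + u))*6 = (s*(-5 + u² - 4*u))*6 = 6*s*(-5 + u² - 4*u))
(Z(1, -3) - 4)*14 = (6*(-3)*(-5 + 1² - 4*1) - 4)*14 = (6*(-3)*(-5 + 1 - 4) - 4)*14 = (6*(-3)*(-8) - 4)*14 = (144 - 4)*14 = 140*14 = 1960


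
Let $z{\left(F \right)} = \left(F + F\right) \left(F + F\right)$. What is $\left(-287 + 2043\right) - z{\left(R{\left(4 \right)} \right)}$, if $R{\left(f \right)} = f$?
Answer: $1692$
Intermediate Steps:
$z{\left(F \right)} = 4 F^{2}$ ($z{\left(F \right)} = 2 F 2 F = 4 F^{2}$)
$\left(-287 + 2043\right) - z{\left(R{\left(4 \right)} \right)} = \left(-287 + 2043\right) - 4 \cdot 4^{2} = 1756 - 4 \cdot 16 = 1756 - 64 = 1692$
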